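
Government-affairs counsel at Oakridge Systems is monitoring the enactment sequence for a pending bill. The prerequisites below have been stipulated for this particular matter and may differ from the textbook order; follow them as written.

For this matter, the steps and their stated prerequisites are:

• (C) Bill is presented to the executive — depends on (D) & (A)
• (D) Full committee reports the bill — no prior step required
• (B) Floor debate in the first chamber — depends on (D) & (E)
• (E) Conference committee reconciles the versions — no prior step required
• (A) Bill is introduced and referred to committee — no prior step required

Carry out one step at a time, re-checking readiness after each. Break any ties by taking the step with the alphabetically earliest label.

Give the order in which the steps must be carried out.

Nothing is required for (A), (D) and (E). (A) has the earlier label → (A) first.
Now (D) and (E) have their prerequisites met. (D) has the earlier label, so (D) next.
(C) now also ready, so the ready set is {(C), (E)}; (C) has the earlier label → (C).
Next only (E) has its prerequisites met → (E).
(B) needed (D) and (E), now all done → (B).

(A), (D), (C), (E), (B)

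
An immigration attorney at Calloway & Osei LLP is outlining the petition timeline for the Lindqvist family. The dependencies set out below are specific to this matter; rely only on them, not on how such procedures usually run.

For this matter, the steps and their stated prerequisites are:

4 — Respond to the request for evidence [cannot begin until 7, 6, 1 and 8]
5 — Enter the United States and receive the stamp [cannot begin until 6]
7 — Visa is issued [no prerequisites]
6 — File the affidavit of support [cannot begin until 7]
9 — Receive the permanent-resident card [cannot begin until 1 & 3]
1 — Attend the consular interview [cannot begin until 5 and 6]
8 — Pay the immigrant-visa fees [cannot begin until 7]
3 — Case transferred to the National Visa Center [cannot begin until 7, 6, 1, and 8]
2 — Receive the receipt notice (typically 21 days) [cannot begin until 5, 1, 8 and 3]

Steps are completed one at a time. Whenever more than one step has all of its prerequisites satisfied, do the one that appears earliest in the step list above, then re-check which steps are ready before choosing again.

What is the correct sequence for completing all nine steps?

7, 6, 5, 1, 8, 4, 3, 9, 2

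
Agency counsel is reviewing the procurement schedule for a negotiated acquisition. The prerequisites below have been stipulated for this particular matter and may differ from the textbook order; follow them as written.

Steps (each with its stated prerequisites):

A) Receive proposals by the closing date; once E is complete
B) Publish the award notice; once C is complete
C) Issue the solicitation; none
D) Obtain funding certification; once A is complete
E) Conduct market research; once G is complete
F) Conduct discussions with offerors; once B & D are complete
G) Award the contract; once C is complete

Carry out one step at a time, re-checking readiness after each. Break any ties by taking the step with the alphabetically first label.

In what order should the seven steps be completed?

C, B, G, E, A, D, F

C has no prerequisites → C first.
B and G are both available; B has the earlier label → B.
That leaves G as the only ready step → G.
E needed G, now all done → E.
A needed E, now all done → A.
D is the only step now ready → D.
F needed B and D, now all done → F.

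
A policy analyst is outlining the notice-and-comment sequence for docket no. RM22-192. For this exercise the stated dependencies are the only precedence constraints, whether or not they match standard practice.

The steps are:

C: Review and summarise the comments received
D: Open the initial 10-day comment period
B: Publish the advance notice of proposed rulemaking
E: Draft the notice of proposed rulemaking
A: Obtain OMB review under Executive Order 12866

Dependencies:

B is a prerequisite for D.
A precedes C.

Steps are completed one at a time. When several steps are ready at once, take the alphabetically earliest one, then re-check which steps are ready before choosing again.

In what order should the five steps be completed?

A, B, C, D, E

Nothing is required for A, B and E. A has the earlier label → A first.
C now also ready, so the ready set is {B, C, E}; B has the earlier label → B.
Ready: C, D and E. C has the earlier label → C.
D and E are both available; D has the earlier label → D.
Next only E has its prerequisites met → E.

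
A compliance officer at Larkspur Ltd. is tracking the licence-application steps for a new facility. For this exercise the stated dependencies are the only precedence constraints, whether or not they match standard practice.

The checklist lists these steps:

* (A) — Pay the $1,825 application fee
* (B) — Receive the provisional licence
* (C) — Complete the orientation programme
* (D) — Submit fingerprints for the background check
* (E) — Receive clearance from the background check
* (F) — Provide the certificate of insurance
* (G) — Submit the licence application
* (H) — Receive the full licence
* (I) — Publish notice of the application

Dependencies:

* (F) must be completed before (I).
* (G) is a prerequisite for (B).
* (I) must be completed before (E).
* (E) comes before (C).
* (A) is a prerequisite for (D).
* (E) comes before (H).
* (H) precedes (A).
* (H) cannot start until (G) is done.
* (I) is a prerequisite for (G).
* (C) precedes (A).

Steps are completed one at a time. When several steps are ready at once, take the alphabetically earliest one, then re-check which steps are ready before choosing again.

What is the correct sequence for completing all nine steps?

(F) (I) (E) (C) (G) (B) (H) (A) (D)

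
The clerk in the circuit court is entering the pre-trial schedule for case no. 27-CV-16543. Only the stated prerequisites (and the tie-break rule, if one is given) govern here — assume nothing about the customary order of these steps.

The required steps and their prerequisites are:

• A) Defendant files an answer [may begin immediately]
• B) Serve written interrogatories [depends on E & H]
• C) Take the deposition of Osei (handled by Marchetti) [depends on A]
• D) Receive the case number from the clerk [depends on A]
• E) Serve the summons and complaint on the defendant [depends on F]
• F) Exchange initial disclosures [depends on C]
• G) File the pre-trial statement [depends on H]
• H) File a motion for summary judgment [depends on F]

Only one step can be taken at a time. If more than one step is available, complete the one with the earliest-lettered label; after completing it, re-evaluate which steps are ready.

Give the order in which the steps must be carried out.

A, C, D, F, E, H, B, G

A is the only step with nothing outstanding, so it goes first.
C and D are both available; C has the earlier label → C.
F now also ready, so the ready set is {D, F}; D has the earlier label → D.
F is the only step now ready → F.
Now E and H have their prerequisites met. E has the earlier label, so E next.
H is the only step now ready → H.
Now B and G have their prerequisites met. B has the earlier label, so B next.
Next only G has its prerequisites met → G.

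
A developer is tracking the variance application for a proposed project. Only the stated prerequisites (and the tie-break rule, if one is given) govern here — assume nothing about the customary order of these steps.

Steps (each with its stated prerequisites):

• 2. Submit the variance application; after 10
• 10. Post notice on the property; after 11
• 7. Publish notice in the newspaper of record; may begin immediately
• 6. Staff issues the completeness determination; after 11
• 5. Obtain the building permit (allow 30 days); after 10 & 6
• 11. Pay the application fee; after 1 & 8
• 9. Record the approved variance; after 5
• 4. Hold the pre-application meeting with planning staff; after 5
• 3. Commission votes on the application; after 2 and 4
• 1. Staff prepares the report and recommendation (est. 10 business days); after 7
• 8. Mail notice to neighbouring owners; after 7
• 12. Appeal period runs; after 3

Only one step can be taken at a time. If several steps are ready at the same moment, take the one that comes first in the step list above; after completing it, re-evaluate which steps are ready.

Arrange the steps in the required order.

7, 1, 8, 11, 10, 2, 6, 5, 9, 4, 3, 12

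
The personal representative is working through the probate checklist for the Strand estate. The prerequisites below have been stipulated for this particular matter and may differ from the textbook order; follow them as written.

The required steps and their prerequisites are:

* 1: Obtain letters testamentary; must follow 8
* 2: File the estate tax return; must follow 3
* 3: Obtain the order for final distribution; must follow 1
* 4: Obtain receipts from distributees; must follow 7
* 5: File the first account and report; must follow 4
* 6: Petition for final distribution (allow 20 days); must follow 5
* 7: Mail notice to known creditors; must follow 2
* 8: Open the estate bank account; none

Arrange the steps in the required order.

8 1 3 2 7 4 5 6

Only 8 has no prerequisites, so it is first.
That leaves 1 as the only ready step → 1.
3 is the only step now ready → 3.
2 needed 3, now all done → 2.
7 needed 2, now all done → 7.
4 needed 7, now all done → 4.
Next only 5 has its prerequisites met → 5.
That leaves 6 as the only ready step → 6.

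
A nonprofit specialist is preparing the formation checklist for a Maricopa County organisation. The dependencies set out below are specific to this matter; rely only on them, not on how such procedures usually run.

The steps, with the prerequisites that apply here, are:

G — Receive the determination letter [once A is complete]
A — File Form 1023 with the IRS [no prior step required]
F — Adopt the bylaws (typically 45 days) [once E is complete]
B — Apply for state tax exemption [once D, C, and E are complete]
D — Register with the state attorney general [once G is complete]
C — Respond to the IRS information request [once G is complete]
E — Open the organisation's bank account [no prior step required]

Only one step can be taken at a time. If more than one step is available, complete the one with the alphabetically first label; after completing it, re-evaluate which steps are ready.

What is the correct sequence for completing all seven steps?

A, E, F, G, C, D, B

Nothing is required for A and E. A has the earlier label → A first.
E and G are both available; E has the earlier label → E.
Ready: F and G. F has the earlier label → F.
G needed A, now all done → G.
Ready: C and D. C has the earlier label → C.
Next only D has its prerequisites met → D.
Next only B has its prerequisites met → B.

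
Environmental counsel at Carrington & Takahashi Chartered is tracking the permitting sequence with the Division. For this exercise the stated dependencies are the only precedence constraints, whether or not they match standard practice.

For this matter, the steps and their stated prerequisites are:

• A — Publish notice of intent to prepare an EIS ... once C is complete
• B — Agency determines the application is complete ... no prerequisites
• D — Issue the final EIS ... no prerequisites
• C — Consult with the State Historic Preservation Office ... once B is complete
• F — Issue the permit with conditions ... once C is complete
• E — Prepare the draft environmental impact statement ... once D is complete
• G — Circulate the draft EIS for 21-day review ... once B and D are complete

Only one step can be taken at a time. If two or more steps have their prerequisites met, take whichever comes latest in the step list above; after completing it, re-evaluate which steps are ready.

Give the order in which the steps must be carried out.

D, E, B, G, C, F, A

Nothing is required for D and B. D is listed later → D first.
Now E and B have their prerequisites met. E is listed later, so E next.
B is the only step now ready → B.
G and C are both available; G is listed later → G.
C needed B, now all done → C.
Ready: F and A. F is listed later → F.
That leaves A as the only ready step → A.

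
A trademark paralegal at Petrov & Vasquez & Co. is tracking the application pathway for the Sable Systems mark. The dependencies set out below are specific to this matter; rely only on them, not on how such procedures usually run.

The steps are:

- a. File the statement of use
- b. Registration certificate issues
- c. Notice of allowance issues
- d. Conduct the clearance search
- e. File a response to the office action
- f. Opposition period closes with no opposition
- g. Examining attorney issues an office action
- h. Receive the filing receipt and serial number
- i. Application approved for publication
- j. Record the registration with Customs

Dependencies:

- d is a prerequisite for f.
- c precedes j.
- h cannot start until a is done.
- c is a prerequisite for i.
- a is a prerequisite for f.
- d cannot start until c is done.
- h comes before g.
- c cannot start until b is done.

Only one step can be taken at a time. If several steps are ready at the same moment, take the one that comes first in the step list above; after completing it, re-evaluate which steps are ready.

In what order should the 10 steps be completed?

Nothing is required for a, b and e. a is listed earlier → a first.
b, e and h are all available; b is listed earlier → b.
Ready: c, e and h. c is listed earlier → c.
d, e, h, i and j are all available; d is listed earlier → d.
f now also ready, so the ready set is {e, f, h, i, j}; e is listed earlier → e.
Now f, h, i and j have their prerequisites met. f is listed earlier, so f next.
Now h, i and j have their prerequisites met. h is listed earlier, so h next.
g now also ready, so the ready set is {g, i, j}; g is listed earlier → g.
Now i and j have their prerequisites met. i is listed earlier, so i next.
j needed c, now all done → j.

a → b → c → d → e → f → h → g → i → j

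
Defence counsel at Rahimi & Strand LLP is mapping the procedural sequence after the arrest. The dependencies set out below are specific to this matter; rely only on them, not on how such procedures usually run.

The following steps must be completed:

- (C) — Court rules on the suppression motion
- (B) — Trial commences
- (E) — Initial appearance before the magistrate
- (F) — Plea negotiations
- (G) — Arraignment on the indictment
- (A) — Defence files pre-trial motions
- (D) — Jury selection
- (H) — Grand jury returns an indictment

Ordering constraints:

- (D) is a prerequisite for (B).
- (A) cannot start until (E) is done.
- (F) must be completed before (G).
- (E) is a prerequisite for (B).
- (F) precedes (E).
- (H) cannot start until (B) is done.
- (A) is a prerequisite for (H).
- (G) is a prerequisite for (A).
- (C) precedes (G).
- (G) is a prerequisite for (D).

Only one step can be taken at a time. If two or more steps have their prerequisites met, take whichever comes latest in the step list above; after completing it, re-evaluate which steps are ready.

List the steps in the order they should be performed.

Nothing is required for (F) and (C). (F) is listed later → (F) first.
(E) now also ready, so the ready set is {(E), (C)}; (E) is listed later → (E).
(C) is the only step now ready → (C).
(G) needed (F) and (C), now all done → (G).
Ready: (D) and (A). (D) is listed later → (D).
Ready: (A) and (B). (A) is listed later → (A).
That leaves (B) as the only ready step → (B).
(H) needed (A) and (B), now all done → (H).

(F) (E) (C) (G) (D) (A) (B) (H)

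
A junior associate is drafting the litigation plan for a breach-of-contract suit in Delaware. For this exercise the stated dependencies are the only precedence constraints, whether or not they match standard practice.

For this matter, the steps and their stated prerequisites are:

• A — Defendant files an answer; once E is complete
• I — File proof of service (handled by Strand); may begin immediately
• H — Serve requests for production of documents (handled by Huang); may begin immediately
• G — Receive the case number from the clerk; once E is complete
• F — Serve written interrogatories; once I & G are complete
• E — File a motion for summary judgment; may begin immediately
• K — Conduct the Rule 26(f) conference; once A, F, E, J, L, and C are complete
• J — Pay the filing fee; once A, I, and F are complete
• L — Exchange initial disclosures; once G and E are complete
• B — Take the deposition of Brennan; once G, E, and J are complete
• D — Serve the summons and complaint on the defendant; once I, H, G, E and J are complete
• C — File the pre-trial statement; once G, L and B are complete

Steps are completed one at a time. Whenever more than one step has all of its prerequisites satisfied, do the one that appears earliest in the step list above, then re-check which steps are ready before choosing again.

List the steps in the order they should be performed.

I H E A G F J L B D C K

Nothing is required for I, H and E. I is listed earlier → I first.
Now H and E have their prerequisites met. H is listed earlier, so H next.
E is the only step now ready → E.
Ready: A and G. A is listed earlier → A.
G is the only step now ready → G.
Now F and L have their prerequisites met. F is listed earlier, so F next.
J now also ready, so the ready set is {J, L}; J is listed earlier → J.
B and D now also ready, so the ready set is {L, B, D}; L is listed earlier → L.
Now B and D have their prerequisites met. B is listed earlier, so B next.
C now also ready, so the ready set is {D, C}; D is listed earlier → D.
C is the only step now ready → C.
That leaves K as the only ready step → K.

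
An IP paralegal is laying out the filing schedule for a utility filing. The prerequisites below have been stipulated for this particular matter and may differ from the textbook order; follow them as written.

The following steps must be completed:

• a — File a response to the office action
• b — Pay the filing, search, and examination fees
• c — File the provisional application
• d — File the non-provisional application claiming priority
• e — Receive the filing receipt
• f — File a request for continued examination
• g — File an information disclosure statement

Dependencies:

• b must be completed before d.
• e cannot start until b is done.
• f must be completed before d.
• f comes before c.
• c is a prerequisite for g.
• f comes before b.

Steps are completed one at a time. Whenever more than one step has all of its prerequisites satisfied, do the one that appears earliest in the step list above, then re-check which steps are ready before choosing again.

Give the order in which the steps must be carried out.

Nothing is required for a and f. a is listed earlier → a first.
Next only f has its prerequisites met → f.
Now b and c have their prerequisites met. b is listed earlier, so b next.
Now c, d and e have their prerequisites met. c is listed earlier, so c next.
d, e and g are all available; d is listed earlier → d.
e and g are both available; e is listed earlier → e.
g needed c, now all done → g.

a, f, b, c, d, e, g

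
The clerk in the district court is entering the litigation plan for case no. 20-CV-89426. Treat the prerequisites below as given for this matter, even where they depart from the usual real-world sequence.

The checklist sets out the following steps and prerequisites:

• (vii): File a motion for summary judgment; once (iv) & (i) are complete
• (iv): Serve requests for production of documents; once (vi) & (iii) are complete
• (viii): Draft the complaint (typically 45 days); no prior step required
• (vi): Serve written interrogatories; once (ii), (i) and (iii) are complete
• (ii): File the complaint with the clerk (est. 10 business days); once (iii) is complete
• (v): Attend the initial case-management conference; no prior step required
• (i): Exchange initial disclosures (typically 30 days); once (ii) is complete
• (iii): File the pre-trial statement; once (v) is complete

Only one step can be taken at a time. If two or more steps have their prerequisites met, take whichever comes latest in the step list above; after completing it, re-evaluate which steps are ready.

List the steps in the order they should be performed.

Nothing is required for (v) and (viii). (v) is listed later → (v) first.
(iii) now also ready, so the ready set is {(iii), (viii)}; (iii) is listed later → (iii).
(ii) and (viii) are both available; (ii) is listed later → (ii).
(i) now also ready, so the ready set is {(i), (viii)}; (i) is listed later → (i).
Now (vi) and (viii) have their prerequisites met. (vi) is listed later, so (vi) next.
(viii) and (iv) are both available; (viii) is listed later → (viii).
(iv) needed (iii) and (vi), now all done → (iv).
(vii) needed (i) and (iv), now all done → (vii).

(v), (iii), (ii), (i), (vi), (viii), (iv), (vii)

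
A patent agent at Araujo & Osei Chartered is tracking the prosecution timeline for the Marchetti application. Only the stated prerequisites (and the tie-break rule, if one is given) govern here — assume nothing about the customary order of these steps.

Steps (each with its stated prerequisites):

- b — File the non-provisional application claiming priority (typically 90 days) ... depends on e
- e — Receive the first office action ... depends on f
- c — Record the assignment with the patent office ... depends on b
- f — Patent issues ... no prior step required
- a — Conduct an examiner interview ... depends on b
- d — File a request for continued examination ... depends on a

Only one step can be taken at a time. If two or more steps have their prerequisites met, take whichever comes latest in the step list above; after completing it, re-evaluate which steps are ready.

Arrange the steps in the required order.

f, e, b, a, d, c

Only f has no prerequisites, so it is first.
e needed f, now all done → e.
b is the only step now ready → b.
Now a and c have their prerequisites met. a is listed later, so a next.
d now also ready, so the ready set is {d, c}; d is listed later → d.
c is the only step now ready → c.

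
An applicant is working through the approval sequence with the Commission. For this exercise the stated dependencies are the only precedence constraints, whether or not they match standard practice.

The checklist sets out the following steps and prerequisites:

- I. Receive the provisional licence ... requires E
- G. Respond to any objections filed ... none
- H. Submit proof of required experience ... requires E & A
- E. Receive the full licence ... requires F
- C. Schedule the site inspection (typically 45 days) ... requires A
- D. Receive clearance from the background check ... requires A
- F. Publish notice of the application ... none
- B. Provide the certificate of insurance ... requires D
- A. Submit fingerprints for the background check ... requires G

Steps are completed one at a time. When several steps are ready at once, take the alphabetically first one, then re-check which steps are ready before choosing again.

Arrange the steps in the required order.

F → E → G → A → C → D → B → H → I

F and G have no prerequisites; F has the earlier label, so F is first.
E now also ready, so the ready set is {E, G}; E has the earlier label → E.
I now also ready, so the ready set is {G, I}; G has the earlier label → G.
A now also ready, so the ready set is {A, I}; A has the earlier label → A.
C, D and H now also ready, so the ready set is {C, D, H, I}; C has the earlier label → C.
Ready: D, H and I. D has the earlier label → D.
Ready: B, H and I. B has the earlier label → B.
Now H and I have their prerequisites met. H has the earlier label, so H next.
That leaves I as the only ready step → I.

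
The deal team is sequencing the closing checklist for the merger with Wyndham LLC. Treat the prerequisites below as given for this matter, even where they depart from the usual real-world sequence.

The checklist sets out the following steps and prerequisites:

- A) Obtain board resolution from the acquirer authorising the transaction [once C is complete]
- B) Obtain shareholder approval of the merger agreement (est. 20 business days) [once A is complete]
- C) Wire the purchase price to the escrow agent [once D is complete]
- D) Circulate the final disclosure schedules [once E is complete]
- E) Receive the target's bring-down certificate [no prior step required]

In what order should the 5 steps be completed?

E, D, C, A, B

E has no prerequisites → E first.
D needed E, now all done → D.
That leaves C as the only ready step → C.
A needed C, now all done → A.
That leaves B as the only ready step → B.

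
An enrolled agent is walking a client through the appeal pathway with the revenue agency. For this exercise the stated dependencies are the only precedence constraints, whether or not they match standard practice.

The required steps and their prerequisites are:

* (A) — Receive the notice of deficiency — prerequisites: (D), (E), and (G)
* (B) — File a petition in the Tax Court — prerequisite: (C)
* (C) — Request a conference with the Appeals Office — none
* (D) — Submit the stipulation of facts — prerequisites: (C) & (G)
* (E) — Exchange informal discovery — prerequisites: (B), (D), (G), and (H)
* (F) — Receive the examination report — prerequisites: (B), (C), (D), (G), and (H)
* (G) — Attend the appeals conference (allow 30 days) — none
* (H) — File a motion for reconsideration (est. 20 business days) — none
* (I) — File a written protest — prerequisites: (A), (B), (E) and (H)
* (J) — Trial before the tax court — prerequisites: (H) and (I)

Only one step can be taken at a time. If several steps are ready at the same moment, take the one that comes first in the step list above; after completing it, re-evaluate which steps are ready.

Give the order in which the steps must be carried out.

(C), (G) and (H) have no prerequisites; (C) is listed earlier, so (C) is first.
(B), (G) and (H) are all available; (B) is listed earlier → (B).
(G) and (H) are both available; (G) is listed earlier → (G).
Ready: (D) and (H). (D) is listed earlier → (D).
(H) is the only step now ready → (H).
(E) and (F) are both available; (E) is listed earlier → (E).
Ready: (A) and (F). (A) is listed earlier → (A).
(F) and (I) are both available; (F) is listed earlier → (F).
That leaves (I) as the only ready step → (I).
(J) needed (H) and (I), now all done → (J).

(C), (B), (G), (D), (H), (E), (A), (F), (I), (J)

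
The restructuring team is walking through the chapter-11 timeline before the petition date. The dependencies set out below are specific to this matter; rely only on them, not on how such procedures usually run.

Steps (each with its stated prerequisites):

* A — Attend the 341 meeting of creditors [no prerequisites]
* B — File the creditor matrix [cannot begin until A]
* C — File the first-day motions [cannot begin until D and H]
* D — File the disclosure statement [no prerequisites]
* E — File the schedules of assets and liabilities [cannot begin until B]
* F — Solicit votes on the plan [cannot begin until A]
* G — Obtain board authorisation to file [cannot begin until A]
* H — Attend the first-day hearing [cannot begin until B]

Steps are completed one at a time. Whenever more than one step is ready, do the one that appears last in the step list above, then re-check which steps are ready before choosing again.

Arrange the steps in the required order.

D, A, G, F, B, H, E, C

Nothing is required for D and A. D is listed later → D first.
That leaves A as the only ready step → A.
Ready: G, F and B. G is listed later → G.
Ready: F and B. F is listed later → F.
B needed A, now all done → B.
Ready: H and E. H is listed later → H.
Ready: E and C. E is listed later → E.
C needed H and D, now all done → C.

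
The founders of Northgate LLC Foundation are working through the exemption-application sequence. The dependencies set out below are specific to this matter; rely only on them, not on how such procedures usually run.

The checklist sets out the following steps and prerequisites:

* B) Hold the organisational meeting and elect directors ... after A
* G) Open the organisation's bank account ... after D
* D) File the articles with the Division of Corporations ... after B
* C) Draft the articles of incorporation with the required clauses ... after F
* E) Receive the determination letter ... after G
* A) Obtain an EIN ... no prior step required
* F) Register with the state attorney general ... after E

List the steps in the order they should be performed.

A, B, D, G, E, F, C

A is the only step with nothing outstanding, so it goes first.
That leaves B as the only ready step → B.
D is the only step now ready → D.
That leaves G as the only ready step → G.
Next only E has its prerequisites met → E.
That leaves F as the only ready step → F.
Next only C has its prerequisites met → C.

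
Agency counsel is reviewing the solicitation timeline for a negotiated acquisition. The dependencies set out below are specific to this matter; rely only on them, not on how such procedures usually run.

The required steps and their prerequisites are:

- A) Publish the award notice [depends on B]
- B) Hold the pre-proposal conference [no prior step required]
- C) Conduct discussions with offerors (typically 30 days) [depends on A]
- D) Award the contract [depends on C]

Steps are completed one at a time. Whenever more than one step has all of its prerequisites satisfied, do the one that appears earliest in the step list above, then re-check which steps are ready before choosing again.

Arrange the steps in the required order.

B has no prerequisites → B first.
A needed B, now all done → A.
C needed A, now all done → C.
Next only D has its prerequisites met → D.

B, A, C, D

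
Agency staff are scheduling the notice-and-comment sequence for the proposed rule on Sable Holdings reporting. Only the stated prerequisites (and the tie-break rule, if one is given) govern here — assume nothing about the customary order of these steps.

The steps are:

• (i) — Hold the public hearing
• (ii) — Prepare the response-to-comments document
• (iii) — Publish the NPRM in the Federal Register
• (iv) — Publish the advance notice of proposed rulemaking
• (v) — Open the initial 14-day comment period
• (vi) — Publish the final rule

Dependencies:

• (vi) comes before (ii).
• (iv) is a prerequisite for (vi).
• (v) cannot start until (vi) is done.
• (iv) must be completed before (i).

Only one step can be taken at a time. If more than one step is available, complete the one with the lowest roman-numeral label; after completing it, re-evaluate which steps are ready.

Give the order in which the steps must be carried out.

(iii), (iv), (i), (vi), (ii), (v)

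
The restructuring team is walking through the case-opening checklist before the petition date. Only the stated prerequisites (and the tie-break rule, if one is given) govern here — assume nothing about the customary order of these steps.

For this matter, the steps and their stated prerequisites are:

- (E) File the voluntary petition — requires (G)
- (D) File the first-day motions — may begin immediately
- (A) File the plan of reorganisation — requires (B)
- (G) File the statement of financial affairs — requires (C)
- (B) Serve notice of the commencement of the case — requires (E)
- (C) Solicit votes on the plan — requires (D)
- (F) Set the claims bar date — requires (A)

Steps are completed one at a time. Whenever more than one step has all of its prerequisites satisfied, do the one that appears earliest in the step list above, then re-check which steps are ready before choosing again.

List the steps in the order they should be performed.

(D), (C), (G), (E), (B), (A), (F)

(D) is the only step with nothing outstanding, so it goes first.
(C) needed (D), now all done → (C).
That leaves (G) as the only ready step → (G).
Next only (E) has its prerequisites met → (E).
(B) is the only step now ready → (B).
(A) needed (B), now all done → (A).
(F) is the only step now ready → (F).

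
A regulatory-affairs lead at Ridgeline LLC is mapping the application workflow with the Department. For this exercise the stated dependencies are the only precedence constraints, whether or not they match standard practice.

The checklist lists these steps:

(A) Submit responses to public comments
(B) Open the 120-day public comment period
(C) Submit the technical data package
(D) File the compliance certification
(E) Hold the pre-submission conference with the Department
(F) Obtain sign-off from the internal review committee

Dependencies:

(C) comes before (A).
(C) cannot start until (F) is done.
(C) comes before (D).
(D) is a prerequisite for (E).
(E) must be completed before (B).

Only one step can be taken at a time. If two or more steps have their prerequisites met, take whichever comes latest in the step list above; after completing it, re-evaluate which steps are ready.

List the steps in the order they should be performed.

Only (F) has no prerequisites, so it is first.
(C) needed (F), now all done → (C).
Now (D) and (A) have their prerequisites met. (D) is listed later, so (D) next.
(E) now also ready, so the ready set is {(E), (A)}; (E) is listed later → (E).
Now (B) and (A) have their prerequisites met. (B) is listed later, so (B) next.
(A) is the only step now ready → (A).

(F), (C), (D), (E), (B), (A)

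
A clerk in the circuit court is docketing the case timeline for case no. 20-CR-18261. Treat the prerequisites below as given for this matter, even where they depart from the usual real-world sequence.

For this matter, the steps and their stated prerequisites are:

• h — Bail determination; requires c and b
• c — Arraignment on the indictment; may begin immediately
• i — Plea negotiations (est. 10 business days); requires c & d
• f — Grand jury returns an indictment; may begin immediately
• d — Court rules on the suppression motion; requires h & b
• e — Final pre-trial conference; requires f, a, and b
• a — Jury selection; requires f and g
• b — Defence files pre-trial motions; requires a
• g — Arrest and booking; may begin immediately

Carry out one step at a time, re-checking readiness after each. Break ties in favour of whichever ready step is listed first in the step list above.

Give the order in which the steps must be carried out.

c, f and g have no prerequisites; c is listed earlier, so c is first.
Ready: f and g. f is listed earlier → f.
Next only g has its prerequisites met → g.
Next only a has its prerequisites met → a.
b needed a, now all done → b.
Ready: h and e. h is listed earlier → h.
Now d and e have their prerequisites met. d is listed earlier, so d next.
Now i and e have their prerequisites met. i is listed earlier, so i next.
Next only e has its prerequisites met → e.

c, f, g, a, b, h, d, i, e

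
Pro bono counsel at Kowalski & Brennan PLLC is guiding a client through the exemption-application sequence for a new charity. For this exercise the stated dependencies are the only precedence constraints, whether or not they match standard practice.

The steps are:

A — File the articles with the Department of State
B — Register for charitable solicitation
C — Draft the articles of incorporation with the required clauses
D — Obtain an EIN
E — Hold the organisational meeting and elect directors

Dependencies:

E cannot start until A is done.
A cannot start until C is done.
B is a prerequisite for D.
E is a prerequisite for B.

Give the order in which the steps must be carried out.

C, A, E, B, D

Only C has no prerequisites, so it is first.
A needed C, now all done → A.
E needed A, now all done → E.
B needed E, now all done → B.
That leaves D as the only ready step → D.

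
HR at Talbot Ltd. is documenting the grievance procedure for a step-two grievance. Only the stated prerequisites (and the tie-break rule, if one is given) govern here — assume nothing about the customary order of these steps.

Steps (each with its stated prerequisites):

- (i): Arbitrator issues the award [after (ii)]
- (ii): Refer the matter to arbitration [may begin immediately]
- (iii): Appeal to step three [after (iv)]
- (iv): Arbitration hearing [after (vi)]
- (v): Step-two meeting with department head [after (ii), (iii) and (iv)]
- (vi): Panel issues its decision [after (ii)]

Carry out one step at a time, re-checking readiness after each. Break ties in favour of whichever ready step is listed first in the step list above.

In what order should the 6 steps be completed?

Only (ii) has no prerequisites, so it is first.
Ready: (i) and (vi). (i) is listed earlier → (i).
(vi) needed (ii), now all done → (vi).
(iv) needed (vi), now all done → (iv).
That leaves (iii) as the only ready step → (iii).
Next only (v) has its prerequisites met → (v).

(ii) (i) (vi) (iv) (iii) (v)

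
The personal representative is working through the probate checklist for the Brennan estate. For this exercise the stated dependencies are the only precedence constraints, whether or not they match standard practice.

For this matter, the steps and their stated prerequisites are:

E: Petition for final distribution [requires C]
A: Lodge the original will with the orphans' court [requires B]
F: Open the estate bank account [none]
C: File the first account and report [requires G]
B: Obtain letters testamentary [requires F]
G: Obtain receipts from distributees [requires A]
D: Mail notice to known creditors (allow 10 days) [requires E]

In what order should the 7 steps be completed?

Only F has no prerequisites, so it is first.
B needed F, now all done → B.
A is the only step now ready → A.
G is the only step now ready → G.
C needed G, now all done → C.
E needed C, now all done → E.
Next only D has its prerequisites met → D.

F → B → A → G → C → E → D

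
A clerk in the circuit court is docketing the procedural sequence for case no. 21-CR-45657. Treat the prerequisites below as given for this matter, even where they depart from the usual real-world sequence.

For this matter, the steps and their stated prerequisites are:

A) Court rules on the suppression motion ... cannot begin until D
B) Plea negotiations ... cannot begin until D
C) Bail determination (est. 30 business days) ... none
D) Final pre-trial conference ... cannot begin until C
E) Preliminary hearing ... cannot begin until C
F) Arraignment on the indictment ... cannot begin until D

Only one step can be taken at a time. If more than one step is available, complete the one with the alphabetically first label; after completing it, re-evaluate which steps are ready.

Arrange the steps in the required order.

C, D, A, B, E, F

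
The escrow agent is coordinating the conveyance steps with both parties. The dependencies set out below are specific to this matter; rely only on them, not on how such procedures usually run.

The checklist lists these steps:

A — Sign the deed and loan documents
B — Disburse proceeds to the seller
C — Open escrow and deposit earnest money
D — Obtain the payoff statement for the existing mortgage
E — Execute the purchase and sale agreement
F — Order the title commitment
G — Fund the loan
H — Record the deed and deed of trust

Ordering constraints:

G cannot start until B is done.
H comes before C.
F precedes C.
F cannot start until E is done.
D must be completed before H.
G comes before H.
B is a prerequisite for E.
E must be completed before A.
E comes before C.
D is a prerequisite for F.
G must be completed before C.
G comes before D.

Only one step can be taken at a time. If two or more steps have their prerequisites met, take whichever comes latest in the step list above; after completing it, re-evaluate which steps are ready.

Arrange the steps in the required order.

B has no prerequisites → B first.
Now G and E have their prerequisites met. G is listed later, so G next.
D now also ready, so the ready set is {E, D}; E is listed later → E.
Ready: D and A. D is listed later → D.
H, F and A are all available; H is listed later → H.
Now F and A have their prerequisites met. F is listed later, so F next.
C now also ready, so the ready set is {C, A}; C is listed later → C.
A is the only step now ready → A.

B → G → E → D → H → F → C → A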